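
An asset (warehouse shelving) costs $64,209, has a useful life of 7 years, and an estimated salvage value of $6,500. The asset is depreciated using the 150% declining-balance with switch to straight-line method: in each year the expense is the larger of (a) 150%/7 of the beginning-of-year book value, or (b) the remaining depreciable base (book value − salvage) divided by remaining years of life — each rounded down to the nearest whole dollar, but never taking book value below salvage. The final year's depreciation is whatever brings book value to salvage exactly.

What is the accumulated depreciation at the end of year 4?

$39,737

Depreciable base = $64,209 − $6,500 = $57,709.
Year 1: DB = ⌊$64,209 × 150%/7⌋ = $13,759; SL = ⌊$57,709/7⌋ = $8,244 → take DB $13,759. Book value $50,450.
Year 2: DB = ⌊$50,450 × 150%/7⌋ = $10,810; SL = ⌊$43,950/6⌋ = $7,325 → take DB $10,810. Book value $39,640.
Year 3: DB = ⌊$39,640 × 150%/7⌋ = $8,494; SL = ⌊$33,140/5⌋ = $6,628 → take DB $8,494. Book value $31,146.
Year 4: DB = ⌊$31,146 × 150%/7⌋ = $6,674; SL = ⌊$24,646/4⌋ = $6,161 → take DB $6,674. Book value $24,472.
Accumulated through year 4 = $64,209 − $24,472 = $39,737.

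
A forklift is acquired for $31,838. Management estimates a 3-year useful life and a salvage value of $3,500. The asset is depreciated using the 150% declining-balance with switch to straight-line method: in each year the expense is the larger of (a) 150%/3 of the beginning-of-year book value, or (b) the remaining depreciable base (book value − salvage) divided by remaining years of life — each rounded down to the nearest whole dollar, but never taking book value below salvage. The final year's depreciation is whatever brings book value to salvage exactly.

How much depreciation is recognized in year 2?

Depreciable base = $31,838 − $3,500 = $28,338.
Year 1: DB = ⌊$31,838 × 150%/3⌋ = $15,919; SL = ⌊$28,338/3⌋ = $9,446 → take DB $15,919. Book value $15,919.
Year 2: DB = ⌊$15,919 × 150%/3⌋ = $7,959; SL = ⌊$12,419/2⌋ = $6,209 → take DB $7,959. Book value $7,960.

$7,959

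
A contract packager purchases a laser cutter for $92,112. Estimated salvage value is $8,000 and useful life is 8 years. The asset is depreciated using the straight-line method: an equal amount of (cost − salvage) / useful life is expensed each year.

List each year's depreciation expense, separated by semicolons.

$10,514; $10,514; $10,514; $10,514; $10,514; $10,514; $10,514; $10,514

Depreciable base = $92,112 − $8,000 = $84,112.
Annual expense = $84,112 / 8 = $10,514.
End of year 1: book value $81,598.
End of year 2: book value $71,084.
End of year 3: book value $60,570.
End of year 4: book value $50,056.
End of year 5: book value $39,542.
End of year 6: book value $29,028.
End of year 7: book value $18,514.
End of year 8: book value $8,000.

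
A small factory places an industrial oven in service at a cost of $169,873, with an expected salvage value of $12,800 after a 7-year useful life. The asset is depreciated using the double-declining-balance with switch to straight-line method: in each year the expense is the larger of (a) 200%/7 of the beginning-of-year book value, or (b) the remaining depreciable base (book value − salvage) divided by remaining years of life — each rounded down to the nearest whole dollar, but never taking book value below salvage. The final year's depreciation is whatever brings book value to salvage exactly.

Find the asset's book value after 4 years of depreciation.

Depreciable base = $169,873 − $12,800 = $157,073.
Year 1: DB = ⌊$169,873 × 200%/7⌋ = $48,535; SL = ⌊$157,073/7⌋ = $22,439 → take DB $48,535. Book value $121,338.
Year 2: DB = ⌊$121,338 × 200%/7⌋ = $34,668; SL = ⌊$108,538/6⌋ = $18,089 → take DB $34,668. Book value $86,670.
Year 3: DB = ⌊$86,670 × 200%/7⌋ = $24,762; SL = ⌊$73,870/5⌋ = $14,774 → take DB $24,762. Book value $61,908.
Year 4: DB = ⌊$61,908 × 200%/7⌋ = $17,688; SL = ⌊$49,108/4⌋ = $12,277 → take DB $17,688. Book value $44,220.

$44,220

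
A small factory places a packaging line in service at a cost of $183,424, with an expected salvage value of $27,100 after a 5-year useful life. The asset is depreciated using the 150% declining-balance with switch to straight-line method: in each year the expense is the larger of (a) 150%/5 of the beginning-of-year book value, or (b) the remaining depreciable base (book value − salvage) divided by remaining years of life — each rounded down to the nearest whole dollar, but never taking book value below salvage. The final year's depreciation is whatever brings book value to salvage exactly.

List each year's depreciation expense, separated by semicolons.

$55,027; $38,519; $26,963; $18,874; $16,941

Depreciable base = $183,424 − $27,100 = $156,324.
Year 1: DB = ⌊$183,424 × 150%/5⌋ = $55,027; SL = ⌊$156,324/5⌋ = $31,264 → take DB $55,027. Book value $128,397.
Year 2: DB = ⌊$128,397 × 150%/5⌋ = $38,519; SL = ⌊$101,297/4⌋ = $25,324 → take DB $38,519. Book value $89,878.
Year 3: DB = ⌊$89,878 × 150%/5⌋ = $26,963; SL = ⌊$62,778/3⌋ = $20,926 → take DB $26,963. Book value $62,915.
Year 4: DB = ⌊$62,915 × 150%/5⌋ = $18,874; SL = ⌊$35,815/2⌋ = $17,907 → take DB $18,874. Book value $44,041.
Year 5 (final): $44,041 − $27,100 = $16,941. Book value $27,100.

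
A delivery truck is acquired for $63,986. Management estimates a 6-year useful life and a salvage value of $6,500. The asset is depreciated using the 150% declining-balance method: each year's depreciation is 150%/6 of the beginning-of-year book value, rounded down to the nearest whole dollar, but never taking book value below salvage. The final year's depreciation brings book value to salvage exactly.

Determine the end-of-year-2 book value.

Depreciable base = $63,986 − $6,500 = $57,486.
Year 1: ⌊$63,986 × 150%/6⌋ = $15,996. Book value $47,990.
Year 2: ⌊$47,990 × 150%/6⌋ = $11,997. Book value $35,993.

$35,993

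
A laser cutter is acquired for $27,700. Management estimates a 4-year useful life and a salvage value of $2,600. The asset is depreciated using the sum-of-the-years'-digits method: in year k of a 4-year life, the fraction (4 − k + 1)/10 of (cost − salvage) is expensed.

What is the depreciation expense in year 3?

Depreciable base = $27,700 − $2,600 = $25,100.
Sum of the years' digits = 4+3+2+1 = 10.
Year 1: $25,100 × 4/10 = $10,040. Book value $17,660.
Year 2: $25,100 × 3/10 = $7,530. Book value $10,130.
Year 3: $25,100 × 2/10 = $5,020. Book value $5,110.

$5,020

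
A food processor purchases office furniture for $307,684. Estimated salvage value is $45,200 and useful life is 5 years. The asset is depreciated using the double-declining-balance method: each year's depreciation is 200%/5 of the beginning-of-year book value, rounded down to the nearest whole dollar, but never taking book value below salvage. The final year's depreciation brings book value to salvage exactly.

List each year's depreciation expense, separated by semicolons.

Depreciable base = $307,684 − $45,200 = $262,484.
Year 1: ⌊$307,684 × 200%/5⌋ = $123,073. Book value $184,611.
Year 2: ⌊$184,611 × 200%/5⌋ = $73,844. Book value $110,767.
Year 3: ⌊$110,767 × 200%/5⌋ = $44,306. Book value $66,461.
Year 4: ⌊$66,461 × 200%/5⌋ = $26,584, capped at $21,261. Book value $45,200.
Year 5 (final): $45,200 − $45,200 = $0. Book value $45,200.

$123,073; $73,844; $44,306; $21,261; $0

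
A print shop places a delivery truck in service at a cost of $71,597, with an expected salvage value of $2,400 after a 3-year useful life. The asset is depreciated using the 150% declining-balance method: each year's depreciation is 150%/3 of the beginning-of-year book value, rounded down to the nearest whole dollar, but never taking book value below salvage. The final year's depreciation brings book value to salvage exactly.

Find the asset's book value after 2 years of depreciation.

$17,900

Depreciable base = $71,597 − $2,400 = $69,197.
Year 1: ⌊$71,597 × 150%/3⌋ = $35,798. Book value $35,799.
Year 2: ⌊$35,799 × 150%/3⌋ = $17,899. Book value $17,900.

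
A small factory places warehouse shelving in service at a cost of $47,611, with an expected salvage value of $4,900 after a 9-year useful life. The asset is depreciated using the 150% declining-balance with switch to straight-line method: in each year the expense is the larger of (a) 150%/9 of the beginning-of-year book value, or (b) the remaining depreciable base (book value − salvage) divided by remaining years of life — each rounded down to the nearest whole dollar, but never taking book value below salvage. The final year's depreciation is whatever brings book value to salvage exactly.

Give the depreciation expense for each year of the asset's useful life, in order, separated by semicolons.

Depreciable base = $47,611 − $4,900 = $42,711.
Year 1: DB = ⌊$47,611 × 150%/9⌋ = $7,935; SL = ⌊$42,711/9⌋ = $4,745 → take DB $7,935. Book value $39,676.
Year 2: DB = ⌊$39,676 × 150%/9⌋ = $6,612; SL = ⌊$34,776/8⌋ = $4,347 → take DB $6,612. Book value $33,064.
Year 3: DB = ⌊$33,064 × 150%/9⌋ = $5,510; SL = ⌊$28,164/7⌋ = $4,023 → take DB $5,510. Book value $27,554.
Year 4: DB = ⌊$27,554 × 150%/9⌋ = $4,592; SL = ⌊$22,654/6⌋ = $3,775 → take DB $4,592. Book value $22,962.
Year 5: DB = ⌊$22,962 × 150%/9⌋ = $3,827; SL = ⌊$18,062/5⌋ = $3,612 → take DB $3,827. Book value $19,135.
Year 6: DB = ⌊$19,135 × 150%/9⌋ = $3,189; SL = ⌊$14,235/4⌋ = $3,558 → take SL $3,558. Book value $15,577.
Year 7: DB = ⌊$15,577 × 150%/9⌋ = $2,596; SL = ⌊$10,677/3⌋ = $3,559 → take SL $3,559. Book value $12,018.
Year 8: DB = ⌊$12,018 × 150%/9⌋ = $2,003; SL = ⌊$7,118/2⌋ = $3,559 → take SL $3,559. Book value $8,459.
Year 9 (final): $8,459 − $4,900 = $3,559. Book value $4,900.

$7,935; $6,612; $5,510; $4,592; $3,827; $3,558; $3,559; $3,559; $3,559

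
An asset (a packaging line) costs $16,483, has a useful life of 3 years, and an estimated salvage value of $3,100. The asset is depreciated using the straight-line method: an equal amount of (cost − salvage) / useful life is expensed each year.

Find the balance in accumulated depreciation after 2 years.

$8,922

Depreciable base = $16,483 − $3,100 = $13,383.
Annual expense = $13,383 / 3 = $4,461.
End of year 1: book value $12,022.
End of year 2: book value $7,561.
Accumulated through year 2 = $16,483 − $7,561 = $8,922.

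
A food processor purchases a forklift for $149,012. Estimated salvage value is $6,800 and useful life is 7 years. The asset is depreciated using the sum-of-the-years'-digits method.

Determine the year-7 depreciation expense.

Depreciable base = $149,012 − $6,800 = $142,212.
Sum of the years' digits = 7+6+5+4+3+2+1 = 28.
Year 1: $142,212 × 7/28 = $35,553. Book value $113,459.
Year 2: $142,212 × 6/28 = $30,474. Book value $82,985.
Year 3: $142,212 × 5/28 = $25,395. Book value $57,590.
Year 4: $142,212 × 4/28 = $20,316. Book value $37,274.
Year 5: $142,212 × 3/28 = $15,237. Book value $22,037.
Year 6: $142,212 × 2/28 = $10,158. Book value $11,879.
Year 7: $142,212 × 1/28 = $5,079. Book value $6,800.

$5,079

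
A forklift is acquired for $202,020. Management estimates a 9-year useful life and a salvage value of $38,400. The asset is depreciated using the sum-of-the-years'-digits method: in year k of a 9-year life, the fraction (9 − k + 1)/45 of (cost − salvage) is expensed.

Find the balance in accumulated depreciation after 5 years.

$127,260

Depreciable base = $202,020 − $38,400 = $163,620.
Sum of the years' digits = 9+8+7+6+5+4+3+2+1 = 45.
Year 1: $163,620 × 9/45 = $32,724. Book value $169,296.
Year 2: $163,620 × 8/45 = $29,088. Book value $140,208.
Year 3: $163,620 × 7/45 = $25,452. Book value $114,756.
Year 4: $163,620 × 6/45 = $21,816. Book value $92,940.
Year 5: $163,620 × 5/45 = $18,180. Book value $74,760.
Accumulated through year 5 = $202,020 − $74,760 = $127,260.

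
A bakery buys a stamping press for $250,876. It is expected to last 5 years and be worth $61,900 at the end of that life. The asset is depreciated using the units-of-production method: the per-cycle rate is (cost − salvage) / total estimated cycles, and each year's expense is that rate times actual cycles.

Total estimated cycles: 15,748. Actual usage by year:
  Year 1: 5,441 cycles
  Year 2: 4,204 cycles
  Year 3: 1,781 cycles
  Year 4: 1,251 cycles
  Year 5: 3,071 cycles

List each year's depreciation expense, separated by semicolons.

$65,292; $50,448; $21,372; $15,012; $36,852

Depreciable base = $250,876 − $61,900 = $188,976.
Rate = $188,976 / 15,748 cycles = $12 per cycle.
Year 1: 5,441 × $12 = $65,292. Book value $185,584.
Year 2: 4,204 × $12 = $50,448. Book value $135,136.
Year 3: 1,781 × $12 = $21,372. Book value $113,764.
Year 4: 1,251 × $12 = $15,012. Book value $98,752.
Year 5: 3,071 × $12 = $36,852. Book value $61,900.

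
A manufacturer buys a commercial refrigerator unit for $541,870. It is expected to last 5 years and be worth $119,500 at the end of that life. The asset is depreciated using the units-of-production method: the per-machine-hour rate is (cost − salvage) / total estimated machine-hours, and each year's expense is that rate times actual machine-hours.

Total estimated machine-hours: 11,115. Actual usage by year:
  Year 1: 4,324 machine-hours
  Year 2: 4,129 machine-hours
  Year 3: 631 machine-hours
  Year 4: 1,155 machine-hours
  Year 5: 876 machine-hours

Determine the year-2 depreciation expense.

$156,902

Depreciable base = $541,870 − $119,500 = $422,370.
Rate = $422,370 / 11,115 machine-hours = $38 per machine-hour.
Year 1: 4,324 × $38 = $164,312. Book value $377,558.
Year 2: 4,129 × $38 = $156,902. Book value $220,656.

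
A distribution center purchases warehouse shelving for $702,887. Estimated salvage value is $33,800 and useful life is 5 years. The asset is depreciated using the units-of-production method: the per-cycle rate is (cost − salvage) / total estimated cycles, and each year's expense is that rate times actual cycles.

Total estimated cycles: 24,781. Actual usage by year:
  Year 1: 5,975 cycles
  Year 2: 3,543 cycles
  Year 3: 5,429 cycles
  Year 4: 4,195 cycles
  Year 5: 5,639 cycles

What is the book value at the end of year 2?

$445,901

Depreciable base = $702,887 − $33,800 = $669,087.
Rate = $669,087 / 24,781 cycles = $27 per cycle.
Year 1: 5,975 × $27 = $161,325. Book value $541,562.
Year 2: 3,543 × $27 = $95,661. Book value $445,901.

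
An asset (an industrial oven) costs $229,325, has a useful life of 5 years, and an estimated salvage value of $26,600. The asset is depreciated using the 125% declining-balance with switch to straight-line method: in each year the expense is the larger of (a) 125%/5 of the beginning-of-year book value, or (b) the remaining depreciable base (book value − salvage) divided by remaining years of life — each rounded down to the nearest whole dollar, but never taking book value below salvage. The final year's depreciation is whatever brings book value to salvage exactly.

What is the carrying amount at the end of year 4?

$60,732

Depreciable base = $229,325 − $26,600 = $202,725.
Year 1: DB = ⌊$229,325 × 125%/5⌋ = $57,331; SL = ⌊$202,725/5⌋ = $40,545 → take DB $57,331. Book value $171,994.
Year 2: DB = ⌊$171,994 × 125%/5⌋ = $42,998; SL = ⌊$145,394/4⌋ = $36,348 → take DB $42,998. Book value $128,996.
Year 3: DB = ⌊$128,996 × 125%/5⌋ = $32,249; SL = ⌊$102,396/3⌋ = $34,132 → take SL $34,132. Book value $94,864.
Year 4: DB = ⌊$94,864 × 125%/5⌋ = $23,716; SL = ⌊$68,264/2⌋ = $34,132 → take SL $34,132. Book value $60,732.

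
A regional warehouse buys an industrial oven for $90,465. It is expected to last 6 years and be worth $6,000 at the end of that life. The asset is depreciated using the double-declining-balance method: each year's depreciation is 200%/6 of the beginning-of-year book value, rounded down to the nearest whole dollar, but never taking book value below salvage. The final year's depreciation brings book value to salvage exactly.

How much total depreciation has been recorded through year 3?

$63,660

Depreciable base = $90,465 − $6,000 = $84,465.
Year 1: ⌊$90,465 × 200%/6⌋ = $30,155. Book value $60,310.
Year 2: ⌊$60,310 × 200%/6⌋ = $20,103. Book value $40,207.
Year 3: ⌊$40,207 × 200%/6⌋ = $13,402. Book value $26,805.
Accumulated through year 3 = $90,465 − $26,805 = $63,660.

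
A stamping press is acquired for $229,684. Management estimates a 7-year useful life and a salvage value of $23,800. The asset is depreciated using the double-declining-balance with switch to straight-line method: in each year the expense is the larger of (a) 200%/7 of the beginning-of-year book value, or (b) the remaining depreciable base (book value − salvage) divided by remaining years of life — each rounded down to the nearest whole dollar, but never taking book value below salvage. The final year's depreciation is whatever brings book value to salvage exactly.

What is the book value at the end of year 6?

Depreciable base = $229,684 − $23,800 = $205,884.
Year 1: DB = ⌊$229,684 × 200%/7⌋ = $65,624; SL = ⌊$205,884/7⌋ = $29,412 → take DB $65,624. Book value $164,060.
Year 2: DB = ⌊$164,060 × 200%/7⌋ = $46,874; SL = ⌊$140,260/6⌋ = $23,376 → take DB $46,874. Book value $117,186.
Year 3: DB = ⌊$117,186 × 200%/7⌋ = $33,481; SL = ⌊$93,386/5⌋ = $18,677 → take DB $33,481. Book value $83,705.
Year 4: DB = ⌊$83,705 × 200%/7⌋ = $23,915; SL = ⌊$59,905/4⌋ = $14,976 → take DB $23,915. Book value $59,790.
Year 5: DB = ⌊$59,790 × 200%/7⌋ = $17,082; SL = ⌊$35,990/3⌋ = $11,996 → take DB $17,082. Book value $42,708.
Year 6: DB = ⌊$42,708 × 200%/7⌋ = $12,202; SL = ⌊$18,908/2⌋ = $9,454 → take DB $12,202. Book value $30,506.

$30,506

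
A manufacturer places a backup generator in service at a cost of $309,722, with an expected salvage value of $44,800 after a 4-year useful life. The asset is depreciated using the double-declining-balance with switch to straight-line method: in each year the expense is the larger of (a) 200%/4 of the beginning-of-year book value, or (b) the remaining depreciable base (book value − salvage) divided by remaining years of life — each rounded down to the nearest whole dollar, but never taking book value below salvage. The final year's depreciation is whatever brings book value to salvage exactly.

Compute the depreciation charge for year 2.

Depreciable base = $309,722 − $44,800 = $264,922.
Year 1: DB = ⌊$309,722 × 200%/4⌋ = $154,861; SL = ⌊$264,922/4⌋ = $66,230 → take DB $154,861. Book value $154,861.
Year 2: DB = ⌊$154,861 × 200%/4⌋ = $77,430; SL = ⌊$110,061/3⌋ = $36,687 → take DB $77,430. Book value $77,431.

$77,430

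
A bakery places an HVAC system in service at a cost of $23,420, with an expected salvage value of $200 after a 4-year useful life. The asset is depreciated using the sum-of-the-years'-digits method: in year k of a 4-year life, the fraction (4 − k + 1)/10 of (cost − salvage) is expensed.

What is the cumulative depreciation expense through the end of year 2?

Depreciable base = $23,420 − $200 = $23,220.
Sum of the years' digits = 4+3+2+1 = 10.
Year 1: $23,220 × 4/10 = $9,288. Book value $14,132.
Year 2: $23,220 × 3/10 = $6,966. Book value $7,166.
Accumulated through year 2 = $23,420 − $7,166 = $16,254.

$16,254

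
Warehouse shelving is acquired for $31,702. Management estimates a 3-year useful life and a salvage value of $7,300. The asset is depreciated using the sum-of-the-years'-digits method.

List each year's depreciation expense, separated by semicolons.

$12,201; $8,134; $4,067

Depreciable base = $31,702 − $7,300 = $24,402.
Sum of the years' digits = 3+2+1 = 6.
Year 1: $24,402 × 3/6 = $12,201. Book value $19,501.
Year 2: $24,402 × 2/6 = $8,134. Book value $11,367.
Year 3: $24,402 × 1/6 = $4,067. Book value $7,300.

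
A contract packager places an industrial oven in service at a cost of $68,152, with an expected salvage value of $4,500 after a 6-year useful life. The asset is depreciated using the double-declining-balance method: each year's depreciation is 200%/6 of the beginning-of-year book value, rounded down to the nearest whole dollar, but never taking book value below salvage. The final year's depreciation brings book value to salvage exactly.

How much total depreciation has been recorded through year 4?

Depreciable base = $68,152 − $4,500 = $63,652.
Year 1: ⌊$68,152 × 200%/6⌋ = $22,717. Book value $45,435.
Year 2: ⌊$45,435 × 200%/6⌋ = $15,145. Book value $30,290.
Year 3: ⌊$30,290 × 200%/6⌋ = $10,096. Book value $20,194.
Year 4: ⌊$20,194 × 200%/6⌋ = $6,731. Book value $13,463.
Accumulated through year 4 = $68,152 − $13,463 = $54,689.

$54,689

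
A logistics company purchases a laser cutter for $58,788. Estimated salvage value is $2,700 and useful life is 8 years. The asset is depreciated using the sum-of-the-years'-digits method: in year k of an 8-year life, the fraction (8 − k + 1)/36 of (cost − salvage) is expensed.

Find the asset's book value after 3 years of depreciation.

Depreciable base = $58,788 − $2,700 = $56,088.
Sum of the years' digits = 8+7+6+5+4+3+2+1 = 36.
Year 1: $56,088 × 8/36 = $12,464. Book value $46,324.
Year 2: $56,088 × 7/36 = $10,906. Book value $35,418.
Year 3: $56,088 × 6/36 = $9,348. Book value $26,070.

$26,070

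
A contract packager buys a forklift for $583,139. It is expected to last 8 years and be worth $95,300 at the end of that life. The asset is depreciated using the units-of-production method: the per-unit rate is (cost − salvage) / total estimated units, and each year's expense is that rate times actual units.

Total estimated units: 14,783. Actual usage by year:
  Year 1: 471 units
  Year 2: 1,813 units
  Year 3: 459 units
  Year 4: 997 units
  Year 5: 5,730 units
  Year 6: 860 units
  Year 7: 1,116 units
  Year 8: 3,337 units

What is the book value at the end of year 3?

Depreciable base = $583,139 − $95,300 = $487,839.
Rate = $487,839 / 14,783 units = $33 per unit.
Year 1: 471 × $33 = $15,543. Book value $567,596.
Year 2: 1,813 × $33 = $59,829. Book value $507,767.
Year 3: 459 × $33 = $15,147. Book value $492,620.

$492,620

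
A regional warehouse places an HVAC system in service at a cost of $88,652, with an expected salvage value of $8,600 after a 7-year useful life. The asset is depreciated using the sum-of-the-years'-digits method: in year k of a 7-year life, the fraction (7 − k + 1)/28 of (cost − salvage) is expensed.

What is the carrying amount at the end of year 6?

Depreciable base = $88,652 − $8,600 = $80,052.
Sum of the years' digits = 7+6+5+4+3+2+1 = 28.
Year 1: $80,052 × 7/28 = $20,013. Book value $68,639.
Year 2: $80,052 × 6/28 = $17,154. Book value $51,485.
Year 3: $80,052 × 5/28 = $14,295. Book value $37,190.
Year 4: $80,052 × 4/28 = $11,436. Book value $25,754.
Year 5: $80,052 × 3/28 = $8,577. Book value $17,177.
Year 6: $80,052 × 2/28 = $5,718. Book value $11,459.

$11,459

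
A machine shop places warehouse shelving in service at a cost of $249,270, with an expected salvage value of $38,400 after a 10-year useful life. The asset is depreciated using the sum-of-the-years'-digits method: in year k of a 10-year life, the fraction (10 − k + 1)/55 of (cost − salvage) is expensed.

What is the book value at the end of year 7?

$61,404

Depreciable base = $249,270 − $38,400 = $210,870.
Sum of the years' digits = 10+9+8+7+6+5+4+3+2+1 = 55.
Year 1: $210,870 × 10/55 = $38,340. Book value $210,930.
Year 2: $210,870 × 9/55 = $34,506. Book value $176,424.
Year 3: $210,870 × 8/55 = $30,672. Book value $145,752.
Year 4: $210,870 × 7/55 = $26,838. Book value $118,914.
Year 5: $210,870 × 6/55 = $23,004. Book value $95,910.
Year 6: $210,870 × 5/55 = $19,170. Book value $76,740.
Year 7: $210,870 × 4/55 = $15,336. Book value $61,404.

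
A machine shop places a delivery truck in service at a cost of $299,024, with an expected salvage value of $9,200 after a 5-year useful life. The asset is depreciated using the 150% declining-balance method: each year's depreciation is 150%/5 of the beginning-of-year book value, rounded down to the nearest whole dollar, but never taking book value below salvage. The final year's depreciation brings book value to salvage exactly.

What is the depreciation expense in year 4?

$30,769

Depreciable base = $299,024 − $9,200 = $289,824.
Year 1: ⌊$299,024 × 150%/5⌋ = $89,707. Book value $209,317.
Year 2: ⌊$209,317 × 150%/5⌋ = $62,795. Book value $146,522.
Year 3: ⌊$146,522 × 150%/5⌋ = $43,956. Book value $102,566.
Year 4: ⌊$102,566 × 150%/5⌋ = $30,769. Book value $71,797.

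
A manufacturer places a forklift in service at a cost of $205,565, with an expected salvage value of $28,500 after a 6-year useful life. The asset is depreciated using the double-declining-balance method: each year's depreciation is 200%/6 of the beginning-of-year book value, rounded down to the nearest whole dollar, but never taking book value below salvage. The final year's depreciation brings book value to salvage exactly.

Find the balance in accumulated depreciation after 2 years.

Depreciable base = $205,565 − $28,500 = $177,065.
Year 1: ⌊$205,565 × 200%/6⌋ = $68,521. Book value $137,044.
Year 2: ⌊$137,044 × 200%/6⌋ = $45,681. Book value $91,363.
Accumulated through year 2 = $205,565 − $91,363 = $114,202.

$114,202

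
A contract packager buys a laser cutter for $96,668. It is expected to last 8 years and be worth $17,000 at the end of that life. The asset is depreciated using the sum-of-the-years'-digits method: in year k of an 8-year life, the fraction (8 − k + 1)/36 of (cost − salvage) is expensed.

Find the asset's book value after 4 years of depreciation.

$39,130

Depreciable base = $96,668 − $17,000 = $79,668.
Sum of the years' digits = 8+7+6+5+4+3+2+1 = 36.
Year 1: $79,668 × 8/36 = $17,704. Book value $78,964.
Year 2: $79,668 × 7/36 = $15,491. Book value $63,473.
Year 3: $79,668 × 6/36 = $13,278. Book value $50,195.
Year 4: $79,668 × 5/36 = $11,065. Book value $39,130.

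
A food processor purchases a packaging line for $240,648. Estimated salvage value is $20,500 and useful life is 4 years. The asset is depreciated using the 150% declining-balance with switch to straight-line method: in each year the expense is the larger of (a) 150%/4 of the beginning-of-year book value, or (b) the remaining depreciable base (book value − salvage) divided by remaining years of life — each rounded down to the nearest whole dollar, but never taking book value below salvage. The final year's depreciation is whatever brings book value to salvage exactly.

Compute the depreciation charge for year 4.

$36,752

Depreciable base = $240,648 − $20,500 = $220,148.
Year 1: DB = ⌊$240,648 × 150%/4⌋ = $90,243; SL = ⌊$220,148/4⌋ = $55,037 → take DB $90,243. Book value $150,405.
Year 2: DB = ⌊$150,405 × 150%/4⌋ = $56,401; SL = ⌊$129,905/3⌋ = $43,301 → take DB $56,401. Book value $94,004.
Year 3: DB = ⌊$94,004 × 150%/4⌋ = $35,251; SL = ⌊$73,504/2⌋ = $36,752 → take SL $36,752. Book value $57,252.
Year 4 (final): $57,252 − $20,500 = $36,752. Book value $20,500.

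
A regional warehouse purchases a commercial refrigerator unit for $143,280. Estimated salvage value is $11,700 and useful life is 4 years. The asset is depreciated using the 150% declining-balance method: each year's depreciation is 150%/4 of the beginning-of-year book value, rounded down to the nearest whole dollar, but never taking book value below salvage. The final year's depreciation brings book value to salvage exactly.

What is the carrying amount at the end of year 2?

Depreciable base = $143,280 − $11,700 = $131,580.
Year 1: ⌊$143,280 × 150%/4⌋ = $53,730. Book value $89,550.
Year 2: ⌊$89,550 × 150%/4⌋ = $33,581. Book value $55,969.

$55,969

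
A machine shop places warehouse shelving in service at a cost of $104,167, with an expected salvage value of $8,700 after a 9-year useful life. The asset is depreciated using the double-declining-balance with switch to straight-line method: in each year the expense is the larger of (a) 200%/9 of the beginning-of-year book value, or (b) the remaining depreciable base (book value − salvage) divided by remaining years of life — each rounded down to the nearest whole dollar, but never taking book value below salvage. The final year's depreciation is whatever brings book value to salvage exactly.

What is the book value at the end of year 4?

$38,121

Depreciable base = $104,167 − $8,700 = $95,467.
Year 1: DB = ⌊$104,167 × 200%/9⌋ = $23,148; SL = ⌊$95,467/9⌋ = $10,607 → take DB $23,148. Book value $81,019.
Year 2: DB = ⌊$81,019 × 200%/9⌋ = $18,004; SL = ⌊$72,319/8⌋ = $9,039 → take DB $18,004. Book value $63,015.
Year 3: DB = ⌊$63,015 × 200%/9⌋ = $14,003; SL = ⌊$54,315/7⌋ = $7,759 → take DB $14,003. Book value $49,012.
Year 4: DB = ⌊$49,012 × 200%/9⌋ = $10,891; SL = ⌊$40,312/6⌋ = $6,718 → take DB $10,891. Book value $38,121.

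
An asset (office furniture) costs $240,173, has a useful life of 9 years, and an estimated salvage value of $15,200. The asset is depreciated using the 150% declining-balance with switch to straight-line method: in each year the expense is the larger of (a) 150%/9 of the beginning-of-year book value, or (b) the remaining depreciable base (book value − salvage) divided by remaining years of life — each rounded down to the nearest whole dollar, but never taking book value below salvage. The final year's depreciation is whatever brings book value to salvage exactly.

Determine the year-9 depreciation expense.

$20,125

Depreciable base = $240,173 − $15,200 = $224,973.
Year 1: DB = ⌊$240,173 × 150%/9⌋ = $40,028; SL = ⌊$224,973/9⌋ = $24,997 → take DB $40,028. Book value $200,145.
Year 2: DB = ⌊$200,145 × 150%/9⌋ = $33,357; SL = ⌊$184,945/8⌋ = $23,118 → take DB $33,357. Book value $166,788.
Year 3: DB = ⌊$166,788 × 150%/9⌋ = $27,798; SL = ⌊$151,588/7⌋ = $21,655 → take DB $27,798. Book value $138,990.
Year 4: DB = ⌊$138,990 × 150%/9⌋ = $23,165; SL = ⌊$123,790/6⌋ = $20,631 → take DB $23,165. Book value $115,825.
Year 5: DB = ⌊$115,825 × 150%/9⌋ = $19,304; SL = ⌊$100,625/5⌋ = $20,125 → take SL $20,125. Book value $95,700.
Year 6: DB = ⌊$95,700 × 150%/9⌋ = $15,950; SL = ⌊$80,500/4⌋ = $20,125 → take SL $20,125. Book value $75,575.
Year 7: DB = ⌊$75,575 × 150%/9⌋ = $12,595; SL = ⌊$60,375/3⌋ = $20,125 → take SL $20,125. Book value $55,450.
Year 8: DB = ⌊$55,450 × 150%/9⌋ = $9,241; SL = ⌊$40,250/2⌋ = $20,125 → take SL $20,125. Book value $35,325.
Year 9 (final): $35,325 − $15,200 = $20,125. Book value $15,200.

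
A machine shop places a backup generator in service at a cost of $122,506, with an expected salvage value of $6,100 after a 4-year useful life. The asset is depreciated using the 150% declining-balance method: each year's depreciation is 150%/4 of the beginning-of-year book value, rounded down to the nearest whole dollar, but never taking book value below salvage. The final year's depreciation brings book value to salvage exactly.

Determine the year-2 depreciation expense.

$28,712

Depreciable base = $122,506 − $6,100 = $116,406.
Year 1: ⌊$122,506 × 150%/4⌋ = $45,939. Book value $76,567.
Year 2: ⌊$76,567 × 150%/4⌋ = $28,712. Book value $47,855.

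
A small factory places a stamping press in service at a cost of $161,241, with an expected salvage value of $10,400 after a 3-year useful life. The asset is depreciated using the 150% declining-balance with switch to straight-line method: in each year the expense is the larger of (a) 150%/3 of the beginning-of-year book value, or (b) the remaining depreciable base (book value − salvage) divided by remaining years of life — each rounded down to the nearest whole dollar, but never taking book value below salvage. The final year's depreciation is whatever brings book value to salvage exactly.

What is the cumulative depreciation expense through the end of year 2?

$120,930

Depreciable base = $161,241 − $10,400 = $150,841.
Year 1: DB = ⌊$161,241 × 150%/3⌋ = $80,620; SL = ⌊$150,841/3⌋ = $50,280 → take DB $80,620. Book value $80,621.
Year 2: DB = ⌊$80,621 × 150%/3⌋ = $40,310; SL = ⌊$70,221/2⌋ = $35,110 → take DB $40,310. Book value $40,311.
Accumulated through year 2 = $161,241 − $40,311 = $120,930.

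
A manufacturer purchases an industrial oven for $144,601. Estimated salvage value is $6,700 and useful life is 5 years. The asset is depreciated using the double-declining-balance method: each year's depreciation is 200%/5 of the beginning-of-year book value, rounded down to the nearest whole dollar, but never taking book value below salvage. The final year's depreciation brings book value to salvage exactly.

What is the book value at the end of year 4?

Depreciable base = $144,601 − $6,700 = $137,901.
Year 1: ⌊$144,601 × 200%/5⌋ = $57,840. Book value $86,761.
Year 2: ⌊$86,761 × 200%/5⌋ = $34,704. Book value $52,057.
Year 3: ⌊$52,057 × 200%/5⌋ = $20,822. Book value $31,235.
Year 4: ⌊$31,235 × 200%/5⌋ = $12,494. Book value $18,741.

$18,741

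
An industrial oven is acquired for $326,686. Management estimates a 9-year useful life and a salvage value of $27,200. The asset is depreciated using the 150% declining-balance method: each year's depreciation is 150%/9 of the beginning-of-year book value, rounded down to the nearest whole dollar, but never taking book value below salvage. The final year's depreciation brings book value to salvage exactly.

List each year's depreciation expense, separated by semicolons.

$54,447; $45,373; $37,811; $31,509; $26,257; $21,881; $18,234; $15,195; $48,779

Depreciable base = $326,686 − $27,200 = $299,486.
Year 1: ⌊$326,686 × 150%/9⌋ = $54,447. Book value $272,239.
Year 2: ⌊$272,239 × 150%/9⌋ = $45,373. Book value $226,866.
Year 3: ⌊$226,866 × 150%/9⌋ = $37,811. Book value $189,055.
Year 4: ⌊$189,055 × 150%/9⌋ = $31,509. Book value $157,546.
Year 5: ⌊$157,546 × 150%/9⌋ = $26,257. Book value $131,289.
Year 6: ⌊$131,289 × 150%/9⌋ = $21,881. Book value $109,408.
Year 7: ⌊$109,408 × 150%/9⌋ = $18,234. Book value $91,174.
Year 8: ⌊$91,174 × 150%/9⌋ = $15,195. Book value $75,979.
Year 9 (final): $75,979 − $27,200 = $48,779. Book value $27,200.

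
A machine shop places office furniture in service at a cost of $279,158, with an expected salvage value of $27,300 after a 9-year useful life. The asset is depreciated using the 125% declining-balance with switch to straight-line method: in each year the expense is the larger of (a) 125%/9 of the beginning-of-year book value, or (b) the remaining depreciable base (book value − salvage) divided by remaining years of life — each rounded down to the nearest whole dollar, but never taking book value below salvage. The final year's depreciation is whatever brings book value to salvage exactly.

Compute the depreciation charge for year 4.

$25,158

Depreciable base = $279,158 − $27,300 = $251,858.
Year 1: DB = ⌊$279,158 × 125%/9⌋ = $38,771; SL = ⌊$251,858/9⌋ = $27,984 → take DB $38,771. Book value $240,387.
Year 2: DB = ⌊$240,387 × 125%/9⌋ = $33,387; SL = ⌊$213,087/8⌋ = $26,635 → take DB $33,387. Book value $207,000.
Year 3: DB = ⌊$207,000 × 125%/9⌋ = $28,750; SL = ⌊$179,700/7⌋ = $25,671 → take DB $28,750. Book value $178,250.
Year 4: DB = ⌊$178,250 × 125%/9⌋ = $24,756; SL = ⌊$150,950/6⌋ = $25,158 → take SL $25,158. Book value $153,092.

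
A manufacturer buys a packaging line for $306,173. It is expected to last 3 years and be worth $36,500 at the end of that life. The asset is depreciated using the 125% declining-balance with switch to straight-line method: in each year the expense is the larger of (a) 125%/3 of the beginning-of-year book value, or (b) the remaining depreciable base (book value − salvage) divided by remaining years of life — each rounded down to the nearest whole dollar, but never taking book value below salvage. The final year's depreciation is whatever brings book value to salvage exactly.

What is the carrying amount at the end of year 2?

Depreciable base = $306,173 − $36,500 = $269,673.
Year 1: DB = ⌊$306,173 × 125%/3⌋ = $127,572; SL = ⌊$269,673/3⌋ = $89,891 → take DB $127,572. Book value $178,601.
Year 2: DB = ⌊$178,601 × 125%/3⌋ = $74,417; SL = ⌊$142,101/2⌋ = $71,050 → take DB $74,417. Book value $104,184.

$104,184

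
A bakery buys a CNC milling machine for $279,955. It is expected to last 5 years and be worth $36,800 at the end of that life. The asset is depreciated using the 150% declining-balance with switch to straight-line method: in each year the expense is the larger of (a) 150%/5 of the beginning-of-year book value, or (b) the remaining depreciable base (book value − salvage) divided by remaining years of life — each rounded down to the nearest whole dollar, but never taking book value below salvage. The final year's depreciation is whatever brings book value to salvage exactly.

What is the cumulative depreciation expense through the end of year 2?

$142,776

Depreciable base = $279,955 − $36,800 = $243,155.
Year 1: DB = ⌊$279,955 × 150%/5⌋ = $83,986; SL = ⌊$243,155/5⌋ = $48,631 → take DB $83,986. Book value $195,969.
Year 2: DB = ⌊$195,969 × 150%/5⌋ = $58,790; SL = ⌊$159,169/4⌋ = $39,792 → take DB $58,790. Book value $137,179.
Accumulated through year 2 = $279,955 − $137,179 = $142,776.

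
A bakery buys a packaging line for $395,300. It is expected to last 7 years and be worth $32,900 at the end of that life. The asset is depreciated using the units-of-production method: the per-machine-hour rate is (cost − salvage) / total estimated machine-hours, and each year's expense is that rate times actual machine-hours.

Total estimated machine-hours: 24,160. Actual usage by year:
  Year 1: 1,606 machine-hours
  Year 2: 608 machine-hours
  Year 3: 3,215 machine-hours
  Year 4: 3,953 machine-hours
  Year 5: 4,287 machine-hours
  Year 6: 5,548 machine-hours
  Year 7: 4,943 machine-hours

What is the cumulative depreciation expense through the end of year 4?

$140,730

Depreciable base = $395,300 − $32,900 = $362,400.
Rate = $362,400 / 24,160 machine-hours = $15 per machine-hour.
Year 1: 1,606 × $15 = $24,090. Book value $371,210.
Year 2: 608 × $15 = $9,120. Book value $362,090.
Year 3: 3,215 × $15 = $48,225. Book value $313,865.
Year 4: 3,953 × $15 = $59,295. Book value $254,570.
Accumulated through year 4 = $395,300 − $254,570 = $140,730.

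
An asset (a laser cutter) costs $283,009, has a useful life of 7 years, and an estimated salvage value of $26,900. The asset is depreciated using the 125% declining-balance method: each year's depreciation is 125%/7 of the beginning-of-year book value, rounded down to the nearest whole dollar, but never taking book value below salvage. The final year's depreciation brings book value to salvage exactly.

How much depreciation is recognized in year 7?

$60,042

Depreciable base = $283,009 − $26,900 = $256,109.
Year 1: ⌊$283,009 × 125%/7⌋ = $50,537. Book value $232,472.
Year 2: ⌊$232,472 × 125%/7⌋ = $41,512. Book value $190,960.
Year 3: ⌊$190,960 × 125%/7⌋ = $34,100. Book value $156,860.
Year 4: ⌊$156,860 × 125%/7⌋ = $28,010. Book value $128,850.
Year 5: ⌊$128,850 × 125%/7⌋ = $23,008. Book value $105,842.
Year 6: ⌊$105,842 × 125%/7⌋ = $18,900. Book value $86,942.
Year 7 (final): $86,942 − $26,900 = $60,042. Book value $26,900.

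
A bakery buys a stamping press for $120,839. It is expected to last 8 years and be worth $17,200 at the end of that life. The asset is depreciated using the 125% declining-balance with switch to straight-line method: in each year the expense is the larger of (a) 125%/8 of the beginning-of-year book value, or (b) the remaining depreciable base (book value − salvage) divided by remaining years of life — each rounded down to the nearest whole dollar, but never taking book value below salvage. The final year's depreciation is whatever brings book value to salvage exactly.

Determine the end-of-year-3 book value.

Depreciable base = $120,839 − $17,200 = $103,639.
Year 1: DB = ⌊$120,839 × 125%/8⌋ = $18,881; SL = ⌊$103,639/8⌋ = $12,954 → take DB $18,881. Book value $101,958.
Year 2: DB = ⌊$101,958 × 125%/8⌋ = $15,930; SL = ⌊$84,758/7⌋ = $12,108 → take DB $15,930. Book value $86,028.
Year 3: DB = ⌊$86,028 × 125%/8⌋ = $13,441; SL = ⌊$68,828/6⌋ = $11,471 → take DB $13,441. Book value $72,587.

$72,587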